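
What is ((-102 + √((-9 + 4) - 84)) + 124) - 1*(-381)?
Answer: 403 + I*√89 ≈ 403.0 + 9.434*I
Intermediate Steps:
((-102 + √((-9 + 4) - 84)) + 124) - 1*(-381) = ((-102 + √(-5 - 84)) + 124) + 381 = ((-102 + √(-89)) + 124) + 381 = ((-102 + I*√89) + 124) + 381 = (22 + I*√89) + 381 = 403 + I*√89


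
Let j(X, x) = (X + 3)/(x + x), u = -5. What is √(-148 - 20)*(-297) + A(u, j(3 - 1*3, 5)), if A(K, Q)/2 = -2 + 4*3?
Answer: 20 - 594*I*√42 ≈ 20.0 - 3849.6*I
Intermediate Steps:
j(X, x) = (3 + X)/(2*x) (j(X, x) = (3 + X)/((2*x)) = (3 + X)*(1/(2*x)) = (3 + X)/(2*x))
A(K, Q) = 20 (A(K, Q) = 2*(-2 + 4*3) = 2*(-2 + 12) = 2*10 = 20)
√(-148 - 20)*(-297) + A(u, j(3 - 1*3, 5)) = √(-148 - 20)*(-297) + 20 = √(-168)*(-297) + 20 = (2*I*√42)*(-297) + 20 = -594*I*√42 + 20 = 20 - 594*I*√42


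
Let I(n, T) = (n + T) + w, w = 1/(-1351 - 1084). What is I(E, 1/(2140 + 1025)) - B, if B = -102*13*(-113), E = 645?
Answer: -229959376661/1541355 ≈ -1.4919e+5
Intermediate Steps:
w = -1/2435 (w = 1/(-2435) = -1/2435 ≈ -0.00041068)
I(n, T) = -1/2435 + T + n (I(n, T) = (n + T) - 1/2435 = (T + n) - 1/2435 = -1/2435 + T + n)
B = 149838 (B = -1326*(-113) = 149838)
I(E, 1/(2140 + 1025)) - B = (-1/2435 + 1/(2140 + 1025) + 645) - 1*149838 = (-1/2435 + 1/3165 + 645) - 149838 = 994173829/1541355 - 149838 = -229959376661/1541355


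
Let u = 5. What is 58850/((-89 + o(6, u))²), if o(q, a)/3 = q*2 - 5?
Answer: 29425/2312 ≈ 12.727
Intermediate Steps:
o(q, a) = -15 + 6*q (o(q, a) = 3*(q*2 - 5) = 3*(2*q - 5) = 3*(-5 + 2*q) = -15 + 6*q)
58850/((-89 + o(6, u))²) = 58850/((-89 + (-15 + 6*6))²) = 58850/((-89 + (-15 + 36))²) = 58850/((-89 + 21)²) = 58850/((-68)²) = 58850/4624 = 58850*(1/4624) = 29425/2312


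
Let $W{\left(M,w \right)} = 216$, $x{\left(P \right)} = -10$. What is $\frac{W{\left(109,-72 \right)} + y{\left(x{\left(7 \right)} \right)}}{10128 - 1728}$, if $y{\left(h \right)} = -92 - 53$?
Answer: $\frac{71}{8400} \approx 0.0084524$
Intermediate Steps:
$y{\left(h \right)} = -145$ ($y{\left(h \right)} = -92 - 53 = -145$)
$\frac{W{\left(109,-72 \right)} + y{\left(x{\left(7 \right)} \right)}}{10128 - 1728} = \frac{216 - 145}{10128 - 1728} = \frac{71}{8400}$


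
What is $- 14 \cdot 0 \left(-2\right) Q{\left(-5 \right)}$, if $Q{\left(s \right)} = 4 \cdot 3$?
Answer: $0$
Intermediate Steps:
$Q{\left(s \right)} = 12$
$- 14 \cdot 0 \left(-2\right) Q{\left(-5 \right)} = - 14 \cdot 0 \left(-2\right) 12 = \left(-14\right) 0 \cdot 12 = 0 \cdot 12 = 0$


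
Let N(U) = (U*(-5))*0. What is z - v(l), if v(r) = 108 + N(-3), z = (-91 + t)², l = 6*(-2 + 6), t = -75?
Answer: 27448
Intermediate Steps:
l = 24 (l = 6*4 = 24)
N(U) = 0 (N(U) = -5*U*0 = 0)
z = 27556 (z = (-91 - 75)² = (-166)² = 27556)
v(r) = 108 (v(r) = 108 + 0 = 108)
z - v(l) = 27556 - 1*108 = 27556 - 108 = 27448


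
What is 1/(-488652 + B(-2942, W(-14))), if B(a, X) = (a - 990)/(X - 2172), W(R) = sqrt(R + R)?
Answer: -144078874920/70404169561084741 - 983*I*sqrt(7)/140808339122169482 ≈ -2.0465e-6 - 1.847e-14*I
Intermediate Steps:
W(R) = sqrt(2)*sqrt(R) (W(R) = sqrt(2*R) = sqrt(2)*sqrt(R))
B(a, X) = (-990 + a)/(-2172 + X)
1/(-488652 + B(-2942, W(-14))) = 1/(-488652 + (-990 - 2942)/(-2172 + sqrt(2)*sqrt(-14))) = 1/(-488652 - 3932/(-2172 + sqrt(2)*(I*sqrt(14)))) = 1/(-488652 - 3932/(-2172 + 2*I*sqrt(7)))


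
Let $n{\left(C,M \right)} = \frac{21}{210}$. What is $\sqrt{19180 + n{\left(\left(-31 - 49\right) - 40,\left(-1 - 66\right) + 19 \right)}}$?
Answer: $\frac{\sqrt{1918010}}{10} \approx 138.49$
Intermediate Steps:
$n{\left(C,M \right)} = \frac{1}{10}$ ($n{\left(C,M \right)} = 21 \cdot \frac{1}{210} = \frac{1}{10}$)
$\sqrt{19180 + n{\left(\left(-31 - 49\right) - 40,\left(-1 - 66\right) + 19 \right)}} = \sqrt{19180 + \frac{1}{10}} = \sqrt{\frac{191801}{10}} = \frac{\sqrt{1918010}}{10}$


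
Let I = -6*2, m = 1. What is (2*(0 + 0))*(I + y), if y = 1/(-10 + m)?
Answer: 0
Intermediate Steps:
y = -⅑ (y = 1/(-10 + 1) = 1/(-9) = -⅑ ≈ -0.11111)
I = -12
(2*(0 + 0))*(I + y) = (2*(0 + 0))*(-12 - ⅑) = (2*0)*(-109/9) = 0*(-109/9) = 0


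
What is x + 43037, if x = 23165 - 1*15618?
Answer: 50584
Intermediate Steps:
x = 7547 (x = 23165 - 15618 = 7547)
x + 43037 = 7547 + 43037 = 50584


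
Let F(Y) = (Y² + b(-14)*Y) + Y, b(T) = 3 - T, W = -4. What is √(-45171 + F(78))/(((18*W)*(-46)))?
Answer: I*√4187/1104 ≈ 0.058611*I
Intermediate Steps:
F(Y) = Y² + 18*Y (F(Y) = (Y² + (3 - 1*(-14))*Y) + Y = (Y² + (3 + 14)*Y) + Y = (Y² + 17*Y) + Y = Y² + 18*Y)
√(-45171 + F(78))/(((18*W)*(-46))) = √(-45171 + 78*(18 + 78))/(((18*(-4))*(-46))) = √(-45171 + 78*96)/((-72*(-46))) = √(-45171 + 7488)/3312 = √(-37683)*(1/3312) = (3*I*√4187)*(1/3312) = I*√4187/1104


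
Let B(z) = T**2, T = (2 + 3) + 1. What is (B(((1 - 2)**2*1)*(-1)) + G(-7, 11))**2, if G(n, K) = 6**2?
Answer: 5184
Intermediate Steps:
T = 6 (T = 5 + 1 = 6)
B(z) = 36 (B(z) = 6**2 = 36)
G(n, K) = 36
(B(((1 - 2)**2*1)*(-1)) + G(-7, 11))**2 = (36 + 36)**2 = 72**2 = 5184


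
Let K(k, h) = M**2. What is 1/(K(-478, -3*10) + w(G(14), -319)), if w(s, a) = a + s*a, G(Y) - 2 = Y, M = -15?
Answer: -1/5198 ≈ -0.00019238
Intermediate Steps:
G(Y) = 2 + Y
w(s, a) = a + a*s
K(k, h) = 225 (K(k, h) = (-15)**2 = 225)
1/(K(-478, -3*10) + w(G(14), -319)) = 1/(225 - 319*(1 + (2 + 14))) = 1/(225 - 319*(1 + 16)) = 1/(225 - 319*17) = 1/(225 - 5423) = 1/(-5198) = -1/5198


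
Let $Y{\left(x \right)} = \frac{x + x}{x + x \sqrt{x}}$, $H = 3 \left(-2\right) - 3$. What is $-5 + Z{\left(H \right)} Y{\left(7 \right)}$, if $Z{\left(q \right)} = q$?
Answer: $-2 - 3 \sqrt{7} \approx -9.9373$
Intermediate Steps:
$H = -9$ ($H = -6 - 3 = -9$)
$Y{\left(x \right)} = \frac{2 x}{x + x^{\frac{3}{2}}}$
$-5 + Z{\left(H \right)} Y{\left(7 \right)} = -5 - 9 \cdot 2 \cdot 7 \frac{1}{7 + 7^{\frac{3}{2}}} = -5 - 9 \cdot 2 \cdot 7 \frac{1}{7 + 7 \sqrt{7}} = -5 - 9 \frac{14}{7 + 7 \sqrt{7}} = -5 - \frac{126}{7 + 7 \sqrt{7}}$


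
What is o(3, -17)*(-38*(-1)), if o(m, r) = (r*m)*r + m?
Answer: 33060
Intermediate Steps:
o(m, r) = m + m*r**2 (o(m, r) = (m*r)*r + m = m*r**2 + m = m + m*r**2)
o(3, -17)*(-38*(-1)) = (3*(1 + (-17)**2))*(-38*(-1)) = (3*(1 + 289))*38 = (3*290)*38 = 870*38 = 33060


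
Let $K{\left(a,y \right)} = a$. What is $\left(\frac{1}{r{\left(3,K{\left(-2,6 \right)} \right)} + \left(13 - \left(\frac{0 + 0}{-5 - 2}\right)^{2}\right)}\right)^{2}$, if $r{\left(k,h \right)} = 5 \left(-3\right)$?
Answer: $\frac{1}{4} \approx 0.25$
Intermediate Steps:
$r{\left(k,h \right)} = -15$
$\left(\frac{1}{r{\left(3,K{\left(-2,6 \right)} \right)} + \left(13 - \left(\frac{0 + 0}{-5 - 2}\right)^{2}\right)}\right)^{2} = \left(\frac{1}{-15 + \left(13 - \left(\frac{0 + 0}{-5 - 2}\right)^{2}\right)}\right)^{2} = \left(\frac{1}{-15 + \left(13 - \left(\frac{0}{-7}\right)^{2}\right)}\right)^{2} = \left(\frac{1}{-15 + \left(13 - \left(0 \left(- \frac{1}{7}\right)\right)^{2}\right)}\right)^{2} = \left(\frac{1}{-15 + \left(13 - 0^{2}\right)}\right)^{2} = \left(\frac{1}{-15 + \left(13 - 0\right)}\right)^{2} = \left(\frac{1}{-15 + \left(13 + 0\right)}\right)^{2} = \left(\frac{1}{-15 + 13}\right)^{2} = \left(\frac{1}{-2}\right)^{2} = \left(- \frac{1}{2}\right)^{2} = \frac{1}{4}$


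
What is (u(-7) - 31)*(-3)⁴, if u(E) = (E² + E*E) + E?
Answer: 4860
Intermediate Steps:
u(E) = E + 2*E² (u(E) = (E² + E²) + E = 2*E² + E = E + 2*E²)
(u(-7) - 31)*(-3)⁴ = (-7*(1 + 2*(-7)) - 31)*(-3)⁴ = (-7*(1 - 14) - 31)*81 = (-7*(-13) - 31)*81 = (91 - 31)*81 = 60*81 = 4860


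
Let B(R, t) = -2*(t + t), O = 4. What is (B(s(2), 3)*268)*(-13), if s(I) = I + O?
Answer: 41808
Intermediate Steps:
s(I) = 4 + I (s(I) = I + 4 = 4 + I)
B(R, t) = -4*t
(B(s(2), 3)*268)*(-13) = (-4*3*268)*(-13) = -12*268*(-13) = -3216*(-13) = 41808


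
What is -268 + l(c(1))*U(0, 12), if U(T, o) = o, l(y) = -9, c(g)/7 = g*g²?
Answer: -376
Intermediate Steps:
c(g) = 7*g³ (c(g) = 7*(g*g²) = 7*g³)
-268 + l(c(1))*U(0, 12) = -268 - 9*12 = -268 - 108 = -376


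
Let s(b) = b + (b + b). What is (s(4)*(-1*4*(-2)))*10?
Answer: 960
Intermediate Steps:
s(b) = 3*b (s(b) = b + 2*b = 3*b)
(s(4)*(-1*4*(-2)))*10 = ((3*4)*(-1*4*(-2)))*10 = (12*(-4*(-2)))*10 = (12*8)*10 = 96*10 = 960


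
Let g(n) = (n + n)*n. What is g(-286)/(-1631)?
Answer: -163592/1631 ≈ -100.30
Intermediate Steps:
g(n) = 2*n² (g(n) = (2*n)*n = 2*n²)
g(-286)/(-1631) = (2*(-286)²)/(-1631) = (2*81796)*(-1/1631) = 163592*(-1/1631) = -163592/1631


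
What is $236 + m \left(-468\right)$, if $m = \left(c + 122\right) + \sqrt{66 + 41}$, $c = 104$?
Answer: $-105532 - 468 \sqrt{107} \approx -1.1037 \cdot 10^{5}$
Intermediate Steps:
$m = 226 + \sqrt{107}$ ($m = \left(104 + 122\right) + \sqrt{66 + 41} = 226 + \sqrt{107} \approx 236.34$)
$236 + m \left(-468\right) = 236 + \left(226 + \sqrt{107}\right) \left(-468\right) = 236 - \left(105768 + 468 \sqrt{107}\right) = -105532 - 468 \sqrt{107}$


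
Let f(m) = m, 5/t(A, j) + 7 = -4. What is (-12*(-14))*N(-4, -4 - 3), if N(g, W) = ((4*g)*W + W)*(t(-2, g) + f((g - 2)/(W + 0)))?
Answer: 78120/11 ≈ 7101.8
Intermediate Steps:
t(A, j) = -5/11 (t(A, j) = 5/(-7 - 4) = 5/(-11) = 5*(-1/11) = -5/11)
N(g, W) = (-5/11 + (-2 + g)/W)*(W + 4*W*g) (N(g, W) = ((4*g)*W + W)*(-5/11 + (g - 2)/(W + 0)) = (4*W*g + W)*(-5/11 + (-2 + g)/W) = (W + 4*W*g)*(-5/11 + (-2 + g)/W) = (-5/11 + (-2 + g)/W)*(W + 4*W*g))
(-12*(-14))*N(-4, -4 - 3) = (-12*(-14))*(-2 - 7*(-4) + 4*(-4)**2 - 5*(-4 - 3)/11 - 20/11*(-4 - 3)*(-4)) = 168*(-2 + 28 + 4*16 - 5/11*(-7) - 20/11*(-7)*(-4)) = 168*(-2 + 28 + 64 + 35/11 - 560/11) = 168*(465/11) = 78120/11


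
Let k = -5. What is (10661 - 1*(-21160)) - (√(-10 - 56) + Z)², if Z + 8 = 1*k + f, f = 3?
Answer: 31787 + 20*I*√66 ≈ 31787.0 + 162.48*I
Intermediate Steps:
Z = -10 (Z = -8 + (1*(-5) + 3) = -8 + (-5 + 3) = -8 - 2 = -10)
(10661 - 1*(-21160)) - (√(-10 - 56) + Z)² = (10661 - 1*(-21160)) - (√(-10 - 56) - 10)² = (10661 + 21160) - (√(-66) - 10)² = 31821 - (I*√66 - 10)² = 31821 - (-10 + I*√66)²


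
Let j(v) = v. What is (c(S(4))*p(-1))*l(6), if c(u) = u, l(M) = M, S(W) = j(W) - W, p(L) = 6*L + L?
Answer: 0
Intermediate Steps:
p(L) = 7*L
S(W) = 0 (S(W) = W - W = 0)
(c(S(4))*p(-1))*l(6) = (0*(7*(-1)))*6 = (0*(-7))*6 = 0*6 = 0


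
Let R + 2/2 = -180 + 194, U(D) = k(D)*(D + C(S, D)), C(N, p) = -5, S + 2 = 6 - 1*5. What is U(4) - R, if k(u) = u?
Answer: -17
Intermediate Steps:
S = -1 (S = -2 + (6 - 1*5) = -2 + (6 - 5) = -2 + 1 = -1)
U(D) = D*(-5 + D) (U(D) = D*(D - 5) = D*(-5 + D))
R = 13 (R = -1 + (-180 + 194) = -1 + 14 = 13)
U(4) - R = 4*(-5 + 4) - 1*13 = 4*(-1) - 13 = -4 - 13 = -17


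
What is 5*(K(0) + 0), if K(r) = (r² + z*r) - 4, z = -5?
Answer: -20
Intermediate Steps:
K(r) = -4 + r² - 5*r (K(r) = (r² - 5*r) - 4 = -4 + r² - 5*r)
5*(K(0) + 0) = 5*((-4 + 0² - 5*0) + 0) = 5*((-4 + 0 + 0) + 0) = 5*(-4 + 0) = 5*(-4) = -20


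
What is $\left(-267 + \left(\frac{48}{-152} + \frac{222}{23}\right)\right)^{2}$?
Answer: $\frac{12678534801}{190969} \approx 66391.0$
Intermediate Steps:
$\left(-267 + \left(\frac{48}{-152} + \frac{222}{23}\right)\right)^{2} = \left(-267 + \left(48 \left(- \frac{1}{152}\right) + 222 \cdot \frac{1}{23}\right)\right)^{2} = \left(-267 + \left(- \frac{6}{19} + \frac{222}{23}\right)\right)^{2} = \left(-267 + \frac{4080}{437}\right)^{2} = \left(- \frac{112599}{437}\right)^{2} = \frac{12678534801}{190969}$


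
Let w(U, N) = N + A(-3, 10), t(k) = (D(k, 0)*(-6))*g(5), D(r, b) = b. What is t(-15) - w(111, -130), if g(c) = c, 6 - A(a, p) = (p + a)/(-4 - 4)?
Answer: 985/8 ≈ 123.13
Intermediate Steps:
A(a, p) = 6 + a/8 + p/8 (A(a, p) = 6 - (p + a)/(-4 - 4) = 6 - (a + p)/(-8) = 6 - (a + p)*(-1)/8 = 6 - (-a/8 - p/8) = 6 + (a/8 + p/8) = 6 + a/8 + p/8)
t(k) = 0 (t(k) = (0*(-6))*5 = 0*5 = 0)
w(U, N) = 55/8 + N (w(U, N) = N + (6 + (⅛)*(-3) + (⅛)*10) = N + (6 - 3/8 + 5/4) = N + 55/8 = 55/8 + N)
t(-15) - w(111, -130) = 0 - (55/8 - 130) = 0 - 1*(-985/8) = 0 + 985/8 = 985/8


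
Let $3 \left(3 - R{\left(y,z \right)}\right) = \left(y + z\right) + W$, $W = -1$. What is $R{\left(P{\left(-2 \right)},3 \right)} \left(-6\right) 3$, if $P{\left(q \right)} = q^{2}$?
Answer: $-18$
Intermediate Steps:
$R{\left(y,z \right)} = \frac{10}{3} - \frac{y}{3} - \frac{z}{3}$ ($R{\left(y,z \right)} = 3 - \frac{\left(y + z\right) - 1}{3} = 3 - \frac{-1 + y + z}{3} = 3 - \left(- \frac{1}{3} + \frac{y}{3} + \frac{z}{3}\right) = \frac{10}{3} - \frac{y}{3} - \frac{z}{3}$)
$R{\left(P{\left(-2 \right)},3 \right)} \left(-6\right) 3 = \left(\frac{10}{3} - \frac{\left(-2\right)^{2}}{3} - 1\right) \left(-6\right) 3 = \left(\frac{10}{3} - \frac{4}{3} - 1\right) \left(-6\right) 3 = 1 \left(-6\right) 3 = \left(-6\right) 3 = -18$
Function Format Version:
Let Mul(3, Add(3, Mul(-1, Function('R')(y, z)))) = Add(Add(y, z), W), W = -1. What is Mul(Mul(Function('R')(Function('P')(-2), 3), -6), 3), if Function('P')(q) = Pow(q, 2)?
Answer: -18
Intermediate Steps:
Function('R')(y, z) = Add(Rational(10, 3), Mul(Rational(-1, 3), y), Mul(Rational(-1, 3), z)) (Function('R')(y, z) = Add(3, Mul(Rational(-1, 3), Add(Add(y, z), -1))) = Add(3, Mul(Rational(-1, 3), Add(-1, y, z))) = Add(3, Add(Rational(1, 3), Mul(Rational(-1, 3), y), Mul(Rational(-1, 3), z))) = Add(Rational(10, 3), Mul(Rational(-1, 3), y), Mul(Rational(-1, 3), z)))
Mul(Mul(Function('R')(Function('P')(-2), 3), -6), 3) = Mul(Mul(Add(Rational(10, 3), Mul(Rational(-1, 3), Pow(-2, 2)), Mul(Rational(-1, 3), 3)), -6), 3) = Mul(Mul(Add(Rational(10, 3), Mul(Rational(-1, 3), 4), -1), -6), 3) = Mul(Mul(Add(Rational(10, 3), Rational(-4, 3), -1), -6), 3) = Mul(Mul(1, -6), 3) = Mul(-6, 3) = -18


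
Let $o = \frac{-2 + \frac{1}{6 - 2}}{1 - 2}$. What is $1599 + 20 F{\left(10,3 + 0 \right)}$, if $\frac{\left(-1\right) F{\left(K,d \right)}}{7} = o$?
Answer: $1354$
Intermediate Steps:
$o = \frac{7}{4}$ ($o = \frac{-2 + \frac{1}{4}}{-1} = \left(-2 + \frac{1}{4}\right) \left(-1\right) = \left(- \frac{7}{4}\right) \left(-1\right) = \frac{7}{4} \approx 1.75$)
$F{\left(K,d \right)} = - \frac{49}{4}$ ($F{\left(K,d \right)} = \left(-7\right) \frac{7}{4} = - \frac{49}{4}$)
$1599 + 20 F{\left(10,3 + 0 \right)} = 1599 + 20 \left(- \frac{49}{4}\right) = 1599 - 245 = 1354$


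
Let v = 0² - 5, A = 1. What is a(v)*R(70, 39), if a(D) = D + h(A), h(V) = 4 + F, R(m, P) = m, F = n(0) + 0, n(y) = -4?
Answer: -350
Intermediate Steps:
F = -4 (F = -4 + 0 = -4)
v = -5 (v = 0 - 5 = -5)
h(V) = 0 (h(V) = 4 - 4 = 0)
a(D) = D (a(D) = D + 0 = D)
a(v)*R(70, 39) = -5*70 = -350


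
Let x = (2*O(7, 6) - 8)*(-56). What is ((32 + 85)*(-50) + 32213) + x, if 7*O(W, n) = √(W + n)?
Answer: 26811 - 16*√13 ≈ 26753.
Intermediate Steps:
O(W, n) = √(W + n)/7
x = 448 - 16*√13 (x = (2*(√(7 + 6)/7) - 8)*(-56) = (2*(√13/7) - 8)*(-56) = (2*√13/7 - 8)*(-56) = (-8 + 2*√13/7)*(-56) = 448 - 16*√13 ≈ 390.31)
((32 + 85)*(-50) + 32213) + x = ((32 + 85)*(-50) + 32213) + (448 - 16*√13) = (117*(-50) + 32213) + (448 - 16*√13) = (-5850 + 32213) + (448 - 16*√13) = 26363 + (448 - 16*√13) = 26811 - 16*√13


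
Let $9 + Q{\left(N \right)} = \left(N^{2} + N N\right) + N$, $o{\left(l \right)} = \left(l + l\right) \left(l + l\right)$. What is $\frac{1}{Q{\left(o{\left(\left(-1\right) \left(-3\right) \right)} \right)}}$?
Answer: $\frac{1}{2619} \approx 0.00038183$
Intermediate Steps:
$o{\left(l \right)} = 4 l^{2}$ ($o{\left(l \right)} = 2 l 2 l = 4 l^{2}$)
$Q{\left(N \right)} = -9 + N + 2 N^{2}$ ($Q{\left(N \right)} = -9 + \left(\left(N^{2} + N N\right) + N\right) = -9 + \left(\left(N^{2} + N^{2}\right) + N\right) = -9 + \left(2 N^{2} + N\right) = -9 + \left(N + 2 N^{2}\right) = -9 + N + 2 N^{2}$)
$\frac{1}{Q{\left(o{\left(\left(-1\right) \left(-3\right) \right)} \right)}} = \frac{1}{-9 + 4 \left(\left(-1\right) \left(-3\right)\right)^{2} + 2 \left(4 \left(\left(-1\right) \left(-3\right)\right)^{2}\right)^{2}} = \frac{1}{-9 + 4 \cdot 3^{2} + 2 \left(4 \cdot 3^{2}\right)^{2}} = \frac{1}{-9 + 4 \cdot 9 + 2 \left(4 \cdot 9\right)^{2}} = \frac{1}{-9 + 36 + 2 \cdot 36^{2}} = \frac{1}{-9 + 36 + 2 \cdot 1296} = \frac{1}{-9 + 36 + 2592} = \frac{1}{2619}$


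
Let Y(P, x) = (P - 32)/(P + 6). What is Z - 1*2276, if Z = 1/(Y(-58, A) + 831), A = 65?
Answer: -49277650/21651 ≈ -2276.0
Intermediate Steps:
Y(P, x) = (-32 + P)/(6 + P)
Z = 26/21651 (Z = 1/((-32 - 58)/(6 - 58) + 831) = 1/(-90/(-52) + 831) = 1/(-1/52*(-90) + 831) = 1/(45/26 + 831) = 1/(21651/26) = 26/21651 ≈ 0.0012009)
Z - 1*2276 = 26/21651 - 1*2276 = 26/21651 - 2276 = -49277650/21651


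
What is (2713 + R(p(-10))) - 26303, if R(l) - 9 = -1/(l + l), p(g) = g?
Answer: -471619/20 ≈ -23581.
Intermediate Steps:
R(l) = 9 - 1/(2*l) (R(l) = 9 - 1/(l + l) = 9 - 1/(2*l))
(2713 + R(p(-10))) - 26303 = (2713 + (9 - 1/2/(-10))) - 26303 = (2713 + (9 - 1/2*(-1/10))) - 26303 = (2713 + (9 + 1/20)) - 26303 = (2713 + 181/20) - 26303 = 54441/20 - 26303 = -471619/20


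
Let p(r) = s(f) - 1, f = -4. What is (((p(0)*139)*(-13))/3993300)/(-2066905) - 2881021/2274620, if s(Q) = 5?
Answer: -1188964484281100657/938709713363881500 ≈ -1.2666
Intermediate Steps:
p(r) = 4 (p(r) = 5 - 1 = 4)
(((p(0)*139)*(-13))/3993300)/(-2066905) - 2881021/2274620 = (((4*139)*(-13))/3993300)/(-2066905) - 2881021/2274620 = ((556*(-13))*(1/3993300))*(-1/2066905) - 2881021*1/2274620 = -7228*1/3993300*(-1/2066905) - 2881021/2274620 = -1807/998325*(-1/2066905) - 2881021/2274620 = 1807/2063442934125 - 2881021/2274620 = -1188964484281100657/938709713363881500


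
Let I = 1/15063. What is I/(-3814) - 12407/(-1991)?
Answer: 712785646783/114383511462 ≈ 6.2315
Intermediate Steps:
I = 1/15063 ≈ 6.6388e-5
I/(-3814) - 12407/(-1991) = (1/15063)/(-3814) - 12407/(-1991) = (1/15063)*(-1/3814) - 12407*(-1/1991) = -1/57450282 + 12407/1991 = 712785646783/114383511462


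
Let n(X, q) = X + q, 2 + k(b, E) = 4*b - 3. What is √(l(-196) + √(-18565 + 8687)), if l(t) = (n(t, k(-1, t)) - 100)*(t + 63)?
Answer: √(40565 + I*√9878) ≈ 201.41 + 0.247*I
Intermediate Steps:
k(b, E) = -5 + 4*b (k(b, E) = -2 + (4*b - 3) = -2 + (-3 + 4*b) = -5 + 4*b)
l(t) = (-109 + t)*(63 + t) (l(t) = ((t + (-5 + 4*(-1))) - 100)*(t + 63) = ((t + (-5 - 4)) - 100)*(63 + t) = ((t - 9) - 100)*(63 + t) = ((-9 + t) - 100)*(63 + t) = (-109 + t)*(63 + t))
√(l(-196) + √(-18565 + 8687)) = √((-6867 + (-196)² - 46*(-196)) + √(-18565 + 8687)) = √((-6867 + 38416 + 9016) + √(-9878)) = √(40565 + I*√9878)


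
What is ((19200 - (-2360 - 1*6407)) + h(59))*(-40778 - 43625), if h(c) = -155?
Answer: -2347416236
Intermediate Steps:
((19200 - (-2360 - 1*6407)) + h(59))*(-40778 - 43625) = ((19200 - (-2360 - 1*6407)) - 155)*(-40778 - 43625) = ((19200 - (-2360 - 6407)) - 155)*(-84403) = ((19200 - 1*(-8767)) - 155)*(-84403) = ((19200 + 8767) - 155)*(-84403) = (27967 - 155)*(-84403) = 27812*(-84403) = -2347416236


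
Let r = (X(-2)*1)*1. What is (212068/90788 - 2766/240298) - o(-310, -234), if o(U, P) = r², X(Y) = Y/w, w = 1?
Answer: -4569537830/2727021853 ≈ -1.6757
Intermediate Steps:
X(Y) = Y (X(Y) = Y/1 = Y*1 = Y)
r = -2 (r = -2*1*1 = -2*1 = -2)
o(U, P) = 4 (o(U, P) = (-2)² = 4)
(212068/90788 - 2766/240298) - o(-310, -234) = (212068/90788 - 2766/240298) - 1*4 = (212068*(1/90788) - 2766*1/240298) - 4 = (53017/22697 - 1383/120149) - 4 = 6338549582/2727021853 - 4 = -4569537830/2727021853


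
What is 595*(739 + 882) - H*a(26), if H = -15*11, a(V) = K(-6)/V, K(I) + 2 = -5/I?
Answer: 50153355/52 ≈ 9.6449e+5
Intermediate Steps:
K(I) = -2 - 5/I
a(V) = -7/(6*V) (a(V) = (-2 - 5/(-6))/V = (-2 - 5*(-⅙))/V = (-2 + ⅚)/V = -7/(6*V))
H = -165
595*(739 + 882) - H*a(26) = 595*(739 + 882) - (-165)*(-7/6/26) = 595*1621 - (-165)*(-7/6*1/26) = 964495 - (-165)*(-7)/156 = 964495 - 1*385/52 = 964495 - 385/52 = 50153355/52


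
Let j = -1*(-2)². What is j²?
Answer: 16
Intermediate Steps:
j = -4 (j = -1*4 = -4)
j² = (-4)² = 16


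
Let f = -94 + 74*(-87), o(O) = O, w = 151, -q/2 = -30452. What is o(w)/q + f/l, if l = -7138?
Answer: 199451383/217366376 ≈ 0.91758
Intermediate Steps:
q = 60904 (q = -2*(-30452) = 60904)
f = -6532 (f = -94 - 6438 = -6532)
o(w)/q + f/l = 151/60904 - 6532/(-7138) = 151*(1/60904) - 6532*(-1/7138) = 151/60904 + 3266/3569 = 199451383/217366376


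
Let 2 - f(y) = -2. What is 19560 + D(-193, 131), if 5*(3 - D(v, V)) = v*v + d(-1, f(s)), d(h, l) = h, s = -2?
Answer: 60567/5 ≈ 12113.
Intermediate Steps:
f(y) = 4 (f(y) = 2 - 1*(-2) = 2 + 2 = 4)
D(v, V) = 16/5 - v²/5 (D(v, V) = 3 - (v*v - 1)/5 = 3 - (v² - 1)/5 = 3 - (-1 + v²)/5 = 3 + (⅕ - v²/5) = 16/5 - v²/5)
19560 + D(-193, 131) = 19560 + (16/5 - ⅕*(-193)²) = 19560 + (16/5 - ⅕*37249) = 19560 + (16/5 - 37249/5) = 19560 - 37233/5 = 60567/5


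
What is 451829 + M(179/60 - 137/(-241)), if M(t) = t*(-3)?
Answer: 2177764421/4820 ≈ 4.5182e+5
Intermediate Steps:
M(t) = -3*t
451829 + M(179/60 - 137/(-241)) = 451829 - 3*(179/60 - 137/(-241)) = 451829 - 3*(179*(1/60) - 137*(-1/241)) = 451829 - 3*(179/60 + 137/241) = 451829 - 3*51359/14460 = 451829 - 51359/4820 = 2177764421/4820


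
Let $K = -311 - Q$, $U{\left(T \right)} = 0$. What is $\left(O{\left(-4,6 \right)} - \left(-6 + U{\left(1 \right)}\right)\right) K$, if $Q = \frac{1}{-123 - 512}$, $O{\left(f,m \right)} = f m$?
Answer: $\frac{3554712}{635} \approx 5598.0$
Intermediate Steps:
$Q = - \frac{1}{635}$ ($Q = \frac{1}{-635} = - \frac{1}{635} \approx -0.0015748$)
$K = - \frac{197484}{635}$ ($K = -311 - - \frac{1}{635} = -311 + \frac{1}{635} = - \frac{197484}{635} \approx -311.0$)
$\left(O{\left(-4,6 \right)} - \left(-6 + U{\left(1 \right)}\right)\right) K = \left(\left(-4\right) 6 - \left(-6 + 0\right)\right) \left(- \frac{197484}{635}\right) = \left(-24 - -6\right) \left(- \frac{197484}{635}\right) = \left(-24 + 6\right) \left(- \frac{197484}{635}\right) = \left(-18\right) \left(- \frac{197484}{635}\right) = \frac{3554712}{635}$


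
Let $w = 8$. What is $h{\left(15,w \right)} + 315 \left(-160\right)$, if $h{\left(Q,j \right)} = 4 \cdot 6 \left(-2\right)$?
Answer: $-50448$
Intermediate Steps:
$h{\left(Q,j \right)} = -48$ ($h{\left(Q,j \right)} = 24 \left(-2\right) = -48$)
$h{\left(15,w \right)} + 315 \left(-160\right) = -48 + 315 \left(-160\right) = -48 - 50400 = -50448$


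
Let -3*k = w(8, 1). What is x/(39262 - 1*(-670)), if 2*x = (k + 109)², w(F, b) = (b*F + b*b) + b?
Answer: 100489/718776 ≈ 0.13981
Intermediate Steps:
w(F, b) = b + b² + F*b (w(F, b) = (F*b + b²) + b = (b² + F*b) + b = b + b² + F*b)
k = -10/3 (k = -(1 + 8 + 1)/3 = -10/3 ≈ -3.3333)
x = 100489/18 (x = (-10/3 + 109)²/2 = (317/3)²/2 = (½)*(100489/9) = 100489/18 ≈ 5582.7)
x/(39262 - 1*(-670)) = 100489/(18*(39262 - 1*(-670))) = 100489/(18*(39262 + 670)) = (100489/18)/39932 = (100489/18)*(1/39932) = 100489/718776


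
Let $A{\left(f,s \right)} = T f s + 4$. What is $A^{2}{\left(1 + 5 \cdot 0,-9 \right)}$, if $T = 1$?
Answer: $25$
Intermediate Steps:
$A{\left(f,s \right)} = 4 + f s$ ($A{\left(f,s \right)} = 1 f s + 4 = f s + 4 = 4 + f s$)
$A^{2}{\left(1 + 5 \cdot 0,-9 \right)} = \left(4 + \left(1 + 5 \cdot 0\right) \left(-9\right)\right)^{2} = \left(4 + \left(1 + 0\right) \left(-9\right)\right)^{2} = \left(4 + 1 \left(-9\right)\right)^{2} = \left(4 - 9\right)^{2} = \left(-5\right)^{2} = 25$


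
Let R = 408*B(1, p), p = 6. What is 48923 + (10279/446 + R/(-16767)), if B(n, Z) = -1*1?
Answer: 122007578549/2492694 ≈ 48946.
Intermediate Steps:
B(n, Z) = -1
R = -408 (R = 408*(-1) = -408)
48923 + (10279/446 + R/(-16767)) = 48923 + (10279/446 - 408/(-16767)) = 48923 + (10279*(1/446) - 408*(-1/16767)) = 48923 + (10279/446 + 136/5589) = 48923 + 57509987/2492694 = 122007578549/2492694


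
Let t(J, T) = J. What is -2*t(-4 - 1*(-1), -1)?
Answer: 6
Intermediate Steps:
-2*t(-4 - 1*(-1), -1) = -2*(-4 - 1*(-1)) = -2*(-4 + 1) = -2*(-3) = 6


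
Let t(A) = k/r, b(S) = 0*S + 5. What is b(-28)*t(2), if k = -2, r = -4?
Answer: 5/2 ≈ 2.5000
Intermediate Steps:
b(S) = 5 (b(S) = 0 + 5 = 5)
t(A) = ½ (t(A) = -2/(-4) = -2*(-¼) = ½)
b(-28)*t(2) = 5*(½) = 5/2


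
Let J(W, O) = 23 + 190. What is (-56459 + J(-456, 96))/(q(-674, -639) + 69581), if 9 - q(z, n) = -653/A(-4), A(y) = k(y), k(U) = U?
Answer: -224984/277707 ≈ -0.81015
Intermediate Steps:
A(y) = y
J(W, O) = 213
q(z, n) = -617/4 (q(z, n) = 9 - (-653)/(-4) = 9 - (-653)*(-1)/4 = 9 - 1*653/4 = 9 - 653/4 = -617/4)
(-56459 + J(-456, 96))/(q(-674, -639) + 69581) = (-56459 + 213)/(-617/4 + 69581) = -56246/277707/4 = -56246*4/277707 = -224984/277707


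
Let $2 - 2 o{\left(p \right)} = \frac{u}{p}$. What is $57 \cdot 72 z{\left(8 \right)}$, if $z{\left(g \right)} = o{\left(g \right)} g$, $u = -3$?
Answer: $38988$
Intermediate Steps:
$o{\left(p \right)} = 1 + \frac{3}{2 p}$ ($o{\left(p \right)} = 1 - \frac{\left(-3\right) \frac{1}{p}}{2} = 1 + \frac{3}{2 p}$)
$z{\left(g \right)} = \frac{3}{2} + g$ ($z{\left(g \right)} = \frac{\frac{3}{2} + g}{g} g = \frac{3}{2} + g$)
$57 \cdot 72 z{\left(8 \right)} = 57 \cdot 72 \left(\frac{3}{2} + 8\right) = 4104 \cdot \frac{19}{2} = 38988$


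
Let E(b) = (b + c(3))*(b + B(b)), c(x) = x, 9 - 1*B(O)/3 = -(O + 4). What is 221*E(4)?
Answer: 85085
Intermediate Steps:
B(O) = 39 + 3*O (B(O) = 27 - (-3)*(O + 4) = 27 - (-3)*(4 + O) = 27 - 3*(-4 - O) = 27 + (12 + 3*O) = 39 + 3*O)
E(b) = (3 + b)*(39 + 4*b) (E(b) = (b + 3)*(b + (39 + 3*b)) = (3 + b)*(39 + 4*b))
221*E(4) = 221*(117 + 4*4² + 51*4) = 221*(117 + 4*16 + 204) = 221*(117 + 64 + 204) = 221*385 = 85085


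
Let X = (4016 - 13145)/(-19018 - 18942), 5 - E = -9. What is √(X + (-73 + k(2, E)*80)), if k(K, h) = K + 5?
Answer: √175523709010/18980 ≈ 22.074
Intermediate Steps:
E = 14 (E = 5 - 1*(-9) = 5 + 9 = 14)
k(K, h) = 5 + K
X = 9129/37960 (X = -9129/(-37960) = -9129*(-1/37960) = 9129/37960 ≈ 0.24049)
√(X + (-73 + k(2, E)*80)) = √(9129/37960 + (-73 + (5 + 2)*80)) = √(9129/37960 + (-73 + 7*80)) = √(9129/37960 + (-73 + 560)) = √(9129/37960 + 487) = √(18495649/37960) = √175523709010/18980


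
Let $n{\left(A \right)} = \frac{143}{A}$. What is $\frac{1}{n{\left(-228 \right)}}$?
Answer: $- \frac{228}{143} \approx -1.5944$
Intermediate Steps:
$\frac{1}{n{\left(-228 \right)}} = \frac{1}{143 \frac{1}{-228}} = \frac{1}{143 \left(- \frac{1}{228}\right)} = \frac{1}{- \frac{143}{228}} = - \frac{228}{143}$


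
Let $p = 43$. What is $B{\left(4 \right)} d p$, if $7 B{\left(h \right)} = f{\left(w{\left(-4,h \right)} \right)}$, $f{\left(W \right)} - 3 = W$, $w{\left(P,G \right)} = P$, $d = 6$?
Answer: $- \frac{258}{7} \approx -36.857$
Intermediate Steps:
$f{\left(W \right)} = 3 + W$
$B{\left(h \right)} = - \frac{1}{7}$ ($B{\left(h \right)} = \frac{3 - 4}{7} = \frac{1}{7} \left(-1\right) = - \frac{1}{7}$)
$B{\left(4 \right)} d p = \left(- \frac{1}{7}\right) 6 \cdot 43 = \left(- \frac{6}{7}\right) 43 = - \frac{258}{7}$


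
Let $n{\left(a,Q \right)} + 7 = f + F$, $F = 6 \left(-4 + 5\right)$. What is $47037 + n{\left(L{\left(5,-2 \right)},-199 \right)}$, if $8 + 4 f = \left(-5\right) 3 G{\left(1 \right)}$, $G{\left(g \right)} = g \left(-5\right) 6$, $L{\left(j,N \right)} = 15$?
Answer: $\frac{94293}{2} \approx 47147.0$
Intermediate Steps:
$F = 6$ ($F = 6 \cdot 1 = 6$)
$G{\left(g \right)} = - 30 g$ ($G{\left(g \right)} = - 5 g 6 = - 30 g$)
$f = \frac{221}{2}$ ($f = -2 + \frac{\left(-5\right) 3 \left(\left(-30\right) 1\right)}{4} = -2 + \frac{\left(-15\right) \left(-30\right)}{4} = -2 + \frac{1}{4} \cdot 450 = -2 + \frac{225}{2} = \frac{221}{2} \approx 110.5$)
$n{\left(a,Q \right)} = \frac{219}{2}$ ($n{\left(a,Q \right)} = -7 + \left(\frac{221}{2} + 6\right) = -7 + \frac{233}{2} = \frac{219}{2}$)
$47037 + n{\left(L{\left(5,-2 \right)},-199 \right)} = 47037 + \frac{219}{2} = \frac{94293}{2}$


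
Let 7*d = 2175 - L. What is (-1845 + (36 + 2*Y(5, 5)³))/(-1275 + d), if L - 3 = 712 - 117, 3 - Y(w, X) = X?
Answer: 12775/7348 ≈ 1.7386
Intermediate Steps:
Y(w, X) = 3 - X
L = 598 (L = 3 + (712 - 117) = 3 + 595 = 598)
d = 1577/7 (d = (2175 - 1*598)/7 = (2175 - 598)/7 = (⅐)*1577 = 1577/7 ≈ 225.29)
(-1845 + (36 + 2*Y(5, 5)³))/(-1275 + d) = (-1845 + (36 + 2*(3 - 1*5)³))/(-1275 + 1577/7) = (-1845 + (36 + 2*(3 - 5)³))/(-7348/7) = (-1845 + (36 + 2*(-2)³))*(-7/7348) = (-1845 + (36 + 2*(-8)))*(-7/7348) = (-1845 + (36 - 16))*(-7/7348) = (-1845 + 20)*(-7/7348) = -1825*(-7/7348) = 12775/7348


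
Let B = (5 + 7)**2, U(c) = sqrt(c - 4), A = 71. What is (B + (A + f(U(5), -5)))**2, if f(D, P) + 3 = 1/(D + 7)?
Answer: 2879809/64 ≈ 44997.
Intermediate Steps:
U(c) = sqrt(-4 + c)
f(D, P) = -3 + 1/(7 + D) (f(D, P) = -3 + 1/(D + 7) = -3 + 1/(7 + D))
B = 144 (B = 12**2 = 144)
(B + (A + f(U(5), -5)))**2 = (144 + (71 + (-20 - 3*sqrt(-4 + 5))/(7 + sqrt(-4 + 5))))**2 = (144 + (71 + (-20 - 3*sqrt(1))/(7 + sqrt(1))))**2 = (144 + (71 + (-20 - 3*1)/(7 + 1)))**2 = (144 + (71 + (-20 - 3)/8))**2 = (144 + (71 + (1/8)*(-23)))**2 = (144 + (71 - 23/8))**2 = (144 + 545/8)**2 = (1697/8)**2 = 2879809/64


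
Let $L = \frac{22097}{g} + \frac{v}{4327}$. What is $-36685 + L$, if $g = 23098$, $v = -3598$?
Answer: $- \frac{3666471505395}{99945046} \approx -36685.0$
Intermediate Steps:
$L = \frac{12507115}{99945046}$ ($L = \frac{22097}{23098} - \frac{3598}{4327} = \frac{12507115}{99945046} \approx 0.12514$)
$-36685 + L = -36685 + \frac{12507115}{99945046} = - \frac{3666471505395}{99945046}$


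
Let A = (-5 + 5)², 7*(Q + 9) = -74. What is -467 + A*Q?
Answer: -467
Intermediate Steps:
Q = -137/7 (Q = -9 + (⅐)*(-74) = -9 - 74/7 = -137/7 ≈ -19.571)
A = 0 (A = 0² = 0)
-467 + A*Q = -467 + 0*(-137/7) = -467 + 0 = -467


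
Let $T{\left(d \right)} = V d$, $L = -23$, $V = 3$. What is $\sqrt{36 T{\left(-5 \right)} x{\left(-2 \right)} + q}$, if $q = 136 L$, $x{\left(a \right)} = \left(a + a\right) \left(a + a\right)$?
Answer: $2 i \sqrt{2942} \approx 108.48 i$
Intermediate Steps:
$x{\left(a \right)} = 4 a^{2}$ ($x{\left(a \right)} = 2 a 2 a = 4 a^{2}$)
$T{\left(d \right)} = 3 d$
$q = -3128$ ($q = 136 \left(-23\right) = -3128$)
$\sqrt{36 T{\left(-5 \right)} x{\left(-2 \right)} + q} = \sqrt{36 \cdot 3 \left(-5\right) 4 \left(-2\right)^{2} - 3128} = \sqrt{36 \left(-15\right) 4 \cdot 4 - 3128} = \sqrt{\left(-540\right) 16 - 3128} = \sqrt{-8640 - 3128} = \sqrt{-11768} = 2 i \sqrt{2942}$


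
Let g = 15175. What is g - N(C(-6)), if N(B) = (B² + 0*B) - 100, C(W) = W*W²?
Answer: -31381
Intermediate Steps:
C(W) = W³
N(B) = -100 + B² (N(B) = (B² + 0) - 100 = B² - 100 = -100 + B²)
g - N(C(-6)) = 15175 - (-100 + ((-6)³)²) = 15175 - (-100 + (-216)²) = 15175 - (-100 + 46656) = 15175 - 1*46556 = 15175 - 46556 = -31381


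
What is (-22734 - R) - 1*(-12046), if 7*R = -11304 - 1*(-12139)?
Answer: -75651/7 ≈ -10807.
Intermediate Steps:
R = 835/7 (R = (-11304 - 1*(-12139))/7 = (-11304 + 12139)/7 = (⅐)*835 = 835/7 ≈ 119.29)
(-22734 - R) - 1*(-12046) = (-22734 - 1*835/7) - 1*(-12046) = (-22734 - 835/7) + 12046 = -159973/7 + 12046 = -75651/7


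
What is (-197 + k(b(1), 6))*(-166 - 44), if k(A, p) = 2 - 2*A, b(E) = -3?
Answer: 39690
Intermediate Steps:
(-197 + k(b(1), 6))*(-166 - 44) = (-197 + (2 - 2*(-3)))*(-166 - 44) = (-197 + (2 + 6))*(-210) = (-197 + 8)*(-210) = -189*(-210) = 39690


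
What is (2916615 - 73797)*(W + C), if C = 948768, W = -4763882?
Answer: -10845674751252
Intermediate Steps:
(2916615 - 73797)*(W + C) = (2916615 - 73797)*(-4763882 + 948768) = 2842818*(-3815114) = -10845674751252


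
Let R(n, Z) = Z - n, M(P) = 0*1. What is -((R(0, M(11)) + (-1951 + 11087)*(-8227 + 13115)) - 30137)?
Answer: -44626631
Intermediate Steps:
M(P) = 0
-((R(0, M(11)) + (-1951 + 11087)*(-8227 + 13115)) - 30137) = -(((0 - 1*0) + (-1951 + 11087)*(-8227 + 13115)) - 30137) = -(((0 + 0) + 9136*4888) - 30137) = -((0 + 44656768) - 30137) = -(44656768 - 30137) = -1*44626631 = -44626631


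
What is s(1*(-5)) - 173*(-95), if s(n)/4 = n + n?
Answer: 16395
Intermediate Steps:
s(n) = 8*n (s(n) = 4*(n + n) = 4*(2*n) = 8*n)
s(1*(-5)) - 173*(-95) = 8*(1*(-5)) - 173*(-95) = 8*(-5) + 16435 = -40 + 16435 = 16395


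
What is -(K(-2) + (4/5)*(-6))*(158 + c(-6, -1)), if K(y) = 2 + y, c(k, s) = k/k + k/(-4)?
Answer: 3852/5 ≈ 770.40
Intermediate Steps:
c(k, s) = 1 - k/4 (c(k, s) = 1 + k*(-1/4) = 1 - k/4)
-(K(-2) + (4/5)*(-6))*(158 + c(-6, -1)) = -((2 - 2) + (4/5)*(-6))*(158 + (1 - 1/4*(-6))) = -(0 + (4*(1/5))*(-6))*(158 + (1 + 3/2)) = -(0 + (4/5)*(-6))*(158 + 5/2) = -(0 - 24/5)*321/2 = -(-24)*321/(5*2) = -1*(-3852/5) = 3852/5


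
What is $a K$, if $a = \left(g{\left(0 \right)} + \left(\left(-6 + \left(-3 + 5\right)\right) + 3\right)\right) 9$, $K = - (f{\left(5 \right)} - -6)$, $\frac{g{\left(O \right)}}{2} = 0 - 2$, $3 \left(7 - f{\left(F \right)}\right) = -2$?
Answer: $615$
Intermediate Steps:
$f{\left(F \right)} = \frac{23}{3}$ ($f{\left(F \right)} = 7 - - \frac{2}{3} = 7 + \frac{2}{3} = \frac{23}{3}$)
$g{\left(O \right)} = -4$ ($g{\left(O \right)} = 2 \left(0 - 2\right) = 2 \left(-2\right) = -4$)
$K = - \frac{41}{3}$ ($K = - (\frac{23}{3} - -6) = - (\frac{23}{3} + 6) = \left(-1\right) \frac{41}{3} = - \frac{41}{3} \approx -13.667$)
$a = -45$ ($a = \left(-4 + \left(\left(-6 + \left(-3 + 5\right)\right) + 3\right)\right) 9 = \left(-4 + \left(\left(-6 + 2\right) + 3\right)\right) 9 = \left(-4 + \left(-4 + 3\right)\right) 9 = \left(-4 - 1\right) 9 = \left(-5\right) 9 = -45$)
$a K = \left(-45\right) \left(- \frac{41}{3}\right) = 615$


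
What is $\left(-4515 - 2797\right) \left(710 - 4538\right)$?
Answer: $27990336$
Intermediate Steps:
$\left(-4515 - 2797\right) \left(710 - 4538\right) = \left(-4515 - 2797\right) \left(-3828\right) = \left(-7312\right) \left(-3828\right) = 27990336$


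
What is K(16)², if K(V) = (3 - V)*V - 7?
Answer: 46225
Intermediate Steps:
K(V) = -7 + V*(3 - V) (K(V) = V*(3 - V) - 7 = -7 + V*(3 - V))
K(16)² = (-7 - 1*16² + 3*16)² = (-7 - 1*256 + 48)² = (-7 - 256 + 48)² = (-215)² = 46225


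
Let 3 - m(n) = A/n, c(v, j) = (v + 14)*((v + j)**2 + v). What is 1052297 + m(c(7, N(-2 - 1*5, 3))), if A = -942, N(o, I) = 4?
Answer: 471430557/448 ≈ 1.0523e+6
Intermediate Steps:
c(v, j) = (14 + v)*(v + (j + v)**2) (c(v, j) = (14 + v)*((j + v)**2 + v) = (14 + v)*(v + (j + v)**2))
m(n) = 3 + 942/n (m(n) = 3 - (-942)/n = 3 + 942/n)
1052297 + m(c(7, N(-2 - 1*5, 3))) = 1052297 + (3 + 942/(7**2 + 14*7 + 14*(4 + 7)**2 + 7*(4 + 7)**2)) = 1052297 + (3 + 942/(49 + 98 + 14*11**2 + 7*11**2)) = 1052297 + (3 + 942/(49 + 98 + 14*121 + 7*121)) = 1052297 + (3 + 942/(49 + 98 + 1694 + 847)) = 1052297 + (3 + 942/2688) = 1052297 + (3 + 942*(1/2688)) = 1052297 + (3 + 157/448) = 1052297 + 1501/448 = 471430557/448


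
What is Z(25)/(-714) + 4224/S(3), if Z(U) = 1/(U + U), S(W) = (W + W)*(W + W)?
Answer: 4188799/35700 ≈ 117.33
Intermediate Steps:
S(W) = 4*W**2 (S(W) = (2*W)*(2*W) = 4*W**2)
Z(U) = 1/(2*U)
Z(25)/(-714) + 4224/S(3) = ((1/2)/25)/(-714) + 4224/((4*3**2)) = ((1/2)*(1/25))*(-1/714) + 4224/((4*9)) = (1/50)*(-1/714) + 4224/36 = -1/35700 + 4224*(1/36) = -1/35700 + 352/3 = 4188799/35700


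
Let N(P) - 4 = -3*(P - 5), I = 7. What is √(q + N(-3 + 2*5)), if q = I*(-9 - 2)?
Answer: I*√79 ≈ 8.8882*I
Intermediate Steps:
N(P) = 19 - 3*P (N(P) = 4 - 3*(P - 5) = 4 - 3*(-5 + P) = 4 + (15 - 3*P) = 19 - 3*P)
q = -77 (q = 7*(-9 - 2) = 7*(-11) = -77)
√(q + N(-3 + 2*5)) = √(-77 + (19 - 3*(-3 + 2*5))) = √(-77 + (19 - 3*(-3 + 10))) = √(-77 + (19 - 3*7)) = √(-77 + (19 - 21)) = √(-77 - 2) = √(-79) = I*√79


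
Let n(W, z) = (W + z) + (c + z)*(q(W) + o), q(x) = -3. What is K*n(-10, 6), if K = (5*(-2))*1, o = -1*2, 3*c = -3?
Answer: 290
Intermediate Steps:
c = -1 (c = (1/3)*(-3) = -1)
o = -2
n(W, z) = 5 + W - 4*z (n(W, z) = (W + z) + (-1 + z)*(-3 - 2) = (W + z) + (-1 + z)*(-5) = (W + z) + (5 - 5*z) = 5 + W - 4*z)
K = -10 (K = -10*1 = -10)
K*n(-10, 6) = -10*(5 - 10 - 4*6) = -10*(5 - 10 - 24) = -10*(-29) = 290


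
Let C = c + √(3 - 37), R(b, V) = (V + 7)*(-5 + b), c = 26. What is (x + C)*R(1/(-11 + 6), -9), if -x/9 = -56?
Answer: 5512 + 52*I*√34/5 ≈ 5512.0 + 60.642*I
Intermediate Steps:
x = 504 (x = -9*(-56) = 504)
R(b, V) = (-5 + b)*(7 + V) (R(b, V) = (7 + V)*(-5 + b) = (-5 + b)*(7 + V))
C = 26 + I*√34 (C = 26 + √(3 - 37) = 26 + √(-34) = 26 + I*√34 ≈ 26.0 + 5.831*I)
(x + C)*R(1/(-11 + 6), -9) = (504 + (26 + I*√34))*(-35 - 5*(-9) + 7/(-11 + 6) - 9/(-11 + 6)) = (530 + I*√34)*(-35 + 45 + 7/(-5) - 9/(-5)) = (530 + I*√34)*(-35 + 45 + 7*(-⅕) - 9*(-⅕)) = (530 + I*√34)*(-35 + 45 - 7/5 + 9/5) = (530 + I*√34)*(52/5) = 5512 + 52*I*√34/5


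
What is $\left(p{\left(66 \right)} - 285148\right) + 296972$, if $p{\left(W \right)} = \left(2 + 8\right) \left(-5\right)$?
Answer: $11774$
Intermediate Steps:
$p{\left(W \right)} = -50$ ($p{\left(W \right)} = 10 \left(-5\right) = -50$)
$\left(p{\left(66 \right)} - 285148\right) + 296972 = \left(-50 - 285148\right) + 296972 = -285198 + 296972 = 11774$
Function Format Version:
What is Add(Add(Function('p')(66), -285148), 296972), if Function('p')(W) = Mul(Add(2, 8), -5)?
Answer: 11774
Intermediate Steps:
Function('p')(W) = -50 (Function('p')(W) = Mul(10, -5) = -50)
Add(Add(Function('p')(66), -285148), 296972) = Add(Add(-50, -285148), 296972) = Add(-285198, 296972) = 11774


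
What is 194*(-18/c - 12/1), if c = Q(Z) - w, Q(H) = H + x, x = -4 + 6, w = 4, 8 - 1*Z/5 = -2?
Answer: -9603/4 ≈ -2400.8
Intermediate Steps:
Z = 50 (Z = 40 - 5*(-2) = 40 + 10 = 50)
x = 2
Q(H) = 2 + H (Q(H) = H + 2 = 2 + H)
c = 48 (c = (2 + 50) - 1*4 = 52 - 4 = 48)
194*(-18/c - 12/1) = 194*(-18/48 - 12/1) = 194*(-18*1/48 - 12*1) = 194*(-3/8 - 12) = 194*(-99/8) = -9603/4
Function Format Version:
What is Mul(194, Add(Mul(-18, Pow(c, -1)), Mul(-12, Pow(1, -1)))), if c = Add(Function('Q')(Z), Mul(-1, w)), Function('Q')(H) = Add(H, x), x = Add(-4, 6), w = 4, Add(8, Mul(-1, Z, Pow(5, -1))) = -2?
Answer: Rational(-9603, 4) ≈ -2400.8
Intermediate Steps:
Z = 50 (Z = Add(40, Mul(-5, -2)) = Add(40, 10) = 50)
x = 2
Function('Q')(H) = Add(2, H) (Function('Q')(H) = Add(H, 2) = Add(2, H))
c = 48 (c = Add(Add(2, 50), Mul(-1, 4)) = Add(52, -4) = 48)
Mul(194, Add(Mul(-18, Pow(c, -1)), Mul(-12, Pow(1, -1)))) = Mul(194, Add(Mul(-18, Pow(48, -1)), Mul(-12, Pow(1, -1)))) = Mul(194, Add(Mul(-18, Rational(1, 48)), Mul(-12, 1))) = Mul(194, Add(Rational(-3, 8), -12)) = Mul(194, Rational(-99, 8)) = Rational(-9603, 4)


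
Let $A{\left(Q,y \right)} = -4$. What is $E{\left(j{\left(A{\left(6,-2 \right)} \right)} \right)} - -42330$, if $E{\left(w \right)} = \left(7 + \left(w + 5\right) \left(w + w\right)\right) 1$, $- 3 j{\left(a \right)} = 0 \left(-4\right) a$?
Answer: $42337$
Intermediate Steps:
$j{\left(a \right)} = 0$ ($j{\left(a \right)} = - \frac{0 \left(-4\right) a}{3} = - \frac{0 a}{3} = \left(- \frac{1}{3}\right) 0 = 0$)
$E{\left(w \right)} = 7 + 2 w \left(5 + w\right)$ ($E{\left(w \right)} = \left(7 + \left(5 + w\right) 2 w\right) 1 = \left(7 + 2 w \left(5 + w\right)\right) 1 = 7 + 2 w \left(5 + w\right)$)
$E{\left(j{\left(A{\left(6,-2 \right)} \right)} \right)} - -42330 = \left(7 + 2 \cdot 0^{2} + 10 \cdot 0\right) - -42330 = \left(7 + 2 \cdot 0 + 0\right) + 42330 = \left(7 + 0 + 0\right) + 42330 = 7 + 42330 = 42337$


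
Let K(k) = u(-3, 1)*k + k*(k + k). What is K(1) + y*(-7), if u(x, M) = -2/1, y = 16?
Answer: -112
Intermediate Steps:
u(x, M) = -2 (u(x, M) = -2*1 = -2)
K(k) = -2*k + 2*k² (K(k) = -2*k + k*(k + k) = -2*k + k*(2*k) = -2*k + 2*k²)
K(1) + y*(-7) = 2*1*(-1 + 1) + 16*(-7) = 2*1*0 - 112 = 0 - 112 = -112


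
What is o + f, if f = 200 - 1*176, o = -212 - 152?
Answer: -340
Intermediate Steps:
o = -364
f = 24 (f = 200 - 176 = 24)
o + f = -364 + 24 = -340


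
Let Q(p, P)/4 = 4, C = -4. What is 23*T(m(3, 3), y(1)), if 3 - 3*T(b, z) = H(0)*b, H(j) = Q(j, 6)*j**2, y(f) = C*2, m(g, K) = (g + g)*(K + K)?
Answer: 23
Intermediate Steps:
Q(p, P) = 16 (Q(p, P) = 4*4 = 16)
m(g, K) = 4*K*g (m(g, K) = (2*g)*(2*K) = 4*K*g)
y(f) = -8 (y(f) = -4*2 = -8)
H(j) = 16*j**2
T(b, z) = 1 (T(b, z) = 1 - 16*0**2*b/3 = 1 - 16*0*b/3 = 1 - 0*b = 1 - 1/3*0 = 1 + 0 = 1)
23*T(m(3, 3), y(1)) = 23*1 = 23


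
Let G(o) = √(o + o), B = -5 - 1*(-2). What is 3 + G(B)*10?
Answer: 3 + 10*I*√6 ≈ 3.0 + 24.495*I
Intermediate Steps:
B = -3 (B = -5 + 2 = -3)
G(o) = √2*√o (G(o) = √(2*o) = √2*√o)
3 + G(B)*10 = 3 + (√2*√(-3))*10 = 3 + (√2*(I*√3))*10 = 3 + (I*√6)*10 = 3 + 10*I*√6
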